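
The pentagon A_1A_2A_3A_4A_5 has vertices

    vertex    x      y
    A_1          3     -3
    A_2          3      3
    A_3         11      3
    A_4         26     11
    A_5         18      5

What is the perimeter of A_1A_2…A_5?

|A_1A_2| = √((0)² + (6)²) = √36 = 6
|A_2A_3| = √((8)² + (0)²) = √64 = 8
|A_3A_4| = √((15)² + (8)²) = √289 = 17
|A_4A_5| = √((-8)² + (-6)²) = √100 = 10
|A_5A_1| = √((-15)² + (-8)²) = √289 = 17
Perimeter = 6 + 8 + 17 + 10 + 17 = 58.

58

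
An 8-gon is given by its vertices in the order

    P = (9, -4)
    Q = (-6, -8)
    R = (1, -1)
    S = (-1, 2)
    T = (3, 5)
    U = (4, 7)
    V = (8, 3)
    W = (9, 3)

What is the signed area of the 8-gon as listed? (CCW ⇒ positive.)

-100.5

Apply Gauss's area formula: 2A = Σ (x_i·y_{i+1} − x_{i+1}·y_i), indices taken mod 8.
Cross-terms: -96, 14, 1, -11, 1, -44, -3, -63  ⇒  Σ = -201
Signed area = Σ/2 = -100.5 (negative ⇒ clockwise traversal).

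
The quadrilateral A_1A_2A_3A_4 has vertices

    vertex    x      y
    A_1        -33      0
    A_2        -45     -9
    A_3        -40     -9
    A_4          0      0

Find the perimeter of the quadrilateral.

94

|A_1A_2| = √((-12)² + (-9)²) = √225 = 15
|A_2A_3| = √((5)² + (0)²) = √25 = 5
|A_3A_4| = √((40)² + (9)²) = √1681 = 41
|A_4A_1| = √((-33)² + (0)²) = √1089 = 33
Perimeter = 15 + 5 + 41 + 33 = 94.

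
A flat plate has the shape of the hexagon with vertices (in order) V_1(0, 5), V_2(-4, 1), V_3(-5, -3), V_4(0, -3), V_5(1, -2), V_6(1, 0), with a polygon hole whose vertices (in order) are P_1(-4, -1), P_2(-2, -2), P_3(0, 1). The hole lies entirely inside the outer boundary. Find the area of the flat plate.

27

Outer boundary:
Apply the shoelace formula: 2A = Σ (x_i·y_{i+1} − x_{i+1}·y_i), indices taken mod 6.
Σ = (20) + (17) + (15) + (3) + (2) + (5) = 62
Area = |Σ|/2 = 31.
Hole:
Apply the shoelace formula: 2A = Σ (x_i·y_{i+1} − x_{i+1}·y_i), indices taken mod 3.
Σ = (6) + (-2) + (4) = 8
Area = |Σ|/2 = 4.
Net area = 31 − 4 = 27.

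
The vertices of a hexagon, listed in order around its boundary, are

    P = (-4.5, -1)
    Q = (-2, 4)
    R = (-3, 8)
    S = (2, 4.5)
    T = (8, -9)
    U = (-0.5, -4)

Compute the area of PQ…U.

80.75

Apply the shoelace formula: 2A = Σ (x_i·y_{i+1} − x_{i+1}·y_i), indices taken mod 6.
Σ = (-20) + (-4) + (-29.5) + (-54) + (-36.5) + (-17.5) = -161.5
Area = |Σ|/2 = 80.75.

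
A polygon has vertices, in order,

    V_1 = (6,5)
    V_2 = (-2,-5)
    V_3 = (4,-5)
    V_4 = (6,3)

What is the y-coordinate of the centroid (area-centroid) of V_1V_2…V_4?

-1.5

Apply Gauss's area formula. First the cross-terms c_i = x_i·y_{i+1} − x_{i+1}·y_i:
  -20, 30, 42, 12  ⇒  2A = 64, A = 32.
Then Σ (y_i + y_{i+1})·c_i = -288, so ȳ = -288 / (6·32) = -1.5.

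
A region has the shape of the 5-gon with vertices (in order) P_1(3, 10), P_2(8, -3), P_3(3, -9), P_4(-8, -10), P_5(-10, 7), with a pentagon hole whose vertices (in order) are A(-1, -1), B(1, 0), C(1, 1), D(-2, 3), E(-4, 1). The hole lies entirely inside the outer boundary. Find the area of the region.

Outer boundary:
Apply Gauss's area formula: 2A = Σ (x_i·y_{i+1} − x_{i+1}·y_i), indices taken mod 5.
Σ = (-89) + (-63) + (-102) + (-156) + (-121) = -531
Area = |Σ|/2 = 265.5.
Hole:
Apply Gauss's area formula: 2A = Σ (x_i·y_{i+1} − x_{i+1}·y_i), indices taken mod 5.
Σ = (1) + (1) + (5) + (10) + (5) = 22
Area = |Σ|/2 = 11.
Net area = 265.5 − 11 = 254.5.

254.5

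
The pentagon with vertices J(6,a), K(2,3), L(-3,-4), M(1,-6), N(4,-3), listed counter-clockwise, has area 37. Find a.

-3

The doubled signed area Σ (x_i y_{i+1} − x_{i+1} y_i) is linear in a.
With a=0 it equals 80; the coefficient of a is 2 (from the two edges through J).
So 2·a + 80 = 2·37 = 74 ⇒ a = -3.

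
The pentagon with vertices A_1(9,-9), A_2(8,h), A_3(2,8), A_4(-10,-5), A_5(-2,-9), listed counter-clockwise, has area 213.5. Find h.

The doubled signed area Σ (x_i y_{i+1} − x_{i+1} y_i) is linear in h.
With h=0 it equals 385; the coefficient of h is 7 (from the two edges through A_2).
So 7·h + 385 = 2·213.5 = 427 ⇒ h = 6.

6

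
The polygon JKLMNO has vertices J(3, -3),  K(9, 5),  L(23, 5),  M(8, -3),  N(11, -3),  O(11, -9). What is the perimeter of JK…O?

60

|JK| = √((6)² + (8)²) = √100 = 10
|KL| = √((14)² + (0)²) = √196 = 14
|LM| = √((-15)² + (-8)²) = √289 = 17
|MN| = √((3)² + (0)²) = √9 = 3
|NO| = √((0)² + (-6)²) = √36 = 6
|OJ| = √((-8)² + (6)²) = √100 = 10
Perimeter = 10 + 14 + 17 + 3 + 6 + 10 = 60.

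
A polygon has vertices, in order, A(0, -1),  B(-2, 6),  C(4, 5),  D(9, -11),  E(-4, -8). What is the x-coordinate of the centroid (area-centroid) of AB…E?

23/9

Apply the surveyor's formula. First the cross-terms c_i = x_i·y_{i+1} − x_{i+1}·y_i:
  -2, -34, -89, -116, 4  ⇒  2A = -237, A = -118.5.
Then Σ (x_i + x_{i+1})·c_i = -1817, so x̄ = -1817 / (6·(-118.5)) = 23/9.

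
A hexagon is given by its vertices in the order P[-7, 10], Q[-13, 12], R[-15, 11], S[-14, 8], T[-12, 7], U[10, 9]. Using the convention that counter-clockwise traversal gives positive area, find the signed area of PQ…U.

Σ = (46) + (37) + (34) + (-2) + (-178) + (163) = 100
Signed area = Σ/2 = 50 (positive ⇒ counter-clockwise traversal).

50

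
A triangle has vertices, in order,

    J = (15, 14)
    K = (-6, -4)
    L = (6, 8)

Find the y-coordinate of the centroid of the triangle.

6

Apply the shoelace (surveyor's) formula. First the cross-terms c_i = x_i·y_{i+1} − x_{i+1}·y_i:
  24, -24, -36  ⇒  2A = -36, A = -18.
Then Σ (y_i + y_{i+1})·c_i = -648, so ȳ = -648 / (6·(-18)) = 6.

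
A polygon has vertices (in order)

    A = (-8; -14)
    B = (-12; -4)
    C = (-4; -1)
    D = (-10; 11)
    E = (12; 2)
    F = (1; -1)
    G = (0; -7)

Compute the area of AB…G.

211.5

Apply Gauss's area formula: 2A = Σ (x_i·y_{i+1} − x_{i+1}·y_i), indices taken mod 7.
A→B: (-8)(-4) − (-12)(-14) = -136
B→C: (-12)(-1) − (-4)(-4) = -4
C→D: (-4)(11) − (-10)(-1) = -54
D→E: (-10)(2) − (12)(11) = -152
E→F: (12)(-1) − (1)(2) = -14
F→G: (1)(-7) − (0)(-1) = -7
G→A: (0)(-14) − (-8)(-7) = -56
Σ = -423
Area = |Σ|/2 = 211.5.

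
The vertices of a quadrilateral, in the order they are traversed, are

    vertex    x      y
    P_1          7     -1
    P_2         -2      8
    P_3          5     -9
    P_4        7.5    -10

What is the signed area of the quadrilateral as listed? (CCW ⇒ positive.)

Apply Gauss's area formula: 2A = Σ (x_i·y_{i+1} − x_{i+1}·y_i), indices taken mod 4.
Σ = (54) + (-22) + (17.5) + (62.5) = 112
Signed area = Σ/2 = 56 (positive ⇒ counter-clockwise traversal).

56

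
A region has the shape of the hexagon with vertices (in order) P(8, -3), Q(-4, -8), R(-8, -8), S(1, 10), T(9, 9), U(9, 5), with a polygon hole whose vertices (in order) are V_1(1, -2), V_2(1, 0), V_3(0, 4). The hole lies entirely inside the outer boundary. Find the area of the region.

181

Outer boundary:
Apply Gauss's area formula: 2A = Σ (x_i·y_{i+1} − x_{i+1}·y_i), indices taken mod 6.
P→Q: (8)(-8) − (-4)(-3) = -76
Q→R: (-4)(-8) − (-8)(-8) = -32
R→S: (-8)(10) − (1)(-8) = -72
S→T: (1)(9) − (9)(10) = -81
T→U: (9)(5) − (9)(9) = -36
U→P: (9)(-3) − (8)(5) = -67
Σ = -364
Area = |Σ|/2 = 182.
Hole:
Apply the shoelace (surveyor's) formula: 2A = Σ (x_i·y_{i+1} − x_{i+1}·y_i), indices taken mod 3.
V_1→V_2: (1)(0) − (1)(-2) = 2
V_2→V_3: (1)(4) − (0)(0) = 4
V_3→V_1: (0)(-2) − (1)(4) = -4
Σ = 2
Area = |Σ|/2 = 1.
Net area = 182 − 1 = 181.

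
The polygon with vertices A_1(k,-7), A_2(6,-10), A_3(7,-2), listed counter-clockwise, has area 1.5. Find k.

6

Write out the shoelace sum; only the two edges meeting at A_1 involve k:
2·Area = [(7·(-7) − k·(-2)) + (k·(-10) − 6·(-7))] + 58
       = -8·k + 51 = 3
⇒ k = 6.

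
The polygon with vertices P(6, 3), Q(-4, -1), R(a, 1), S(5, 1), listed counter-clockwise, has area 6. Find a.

3

Write out the shoelace sum; only the two edges meeting at R involve a:
2·Area = [((-4)·1 − a·(-1)) + (a·1 − 5·1)] + 15
       = 2·a + 6 = 12
⇒ a = 3.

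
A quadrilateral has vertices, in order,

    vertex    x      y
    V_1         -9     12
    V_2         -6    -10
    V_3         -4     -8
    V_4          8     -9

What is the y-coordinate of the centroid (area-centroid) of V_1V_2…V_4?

Apply the surveyor's formula. First the cross-terms c_i = x_i·y_{i+1} − x_{i+1}·y_i:
  162, 8, 100, 15  ⇒  2A = 285, A = 142.5.
Then Σ (y_i + y_{i+1})·c_i = -1475, so ȳ = -1475 / (6·142.5) = -295/171.

-295/171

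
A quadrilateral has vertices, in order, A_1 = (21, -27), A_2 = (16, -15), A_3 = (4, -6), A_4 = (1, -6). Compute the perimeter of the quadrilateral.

60

|A_1A_2| = √((-5)² + (12)²) = √169 = 13
|A_2A_3| = √((-12)² + (9)²) = √225 = 15
|A_3A_4| = √((-3)² + (0)²) = √9 = 3
|A_4A_1| = √((20)² + (-21)²) = √841 = 29
Perimeter = 13 + 15 + 3 + 29 = 60.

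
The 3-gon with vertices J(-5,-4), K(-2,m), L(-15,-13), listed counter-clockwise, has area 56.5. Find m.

The doubled signed area Σ (x_i y_{i+1} − x_{i+1} y_i) is linear in m.
With m=0 it equals 13; the coefficient of m is 10 (from the two edges through K).
So 10·m + 13 = 2·56.5 = 113 ⇒ m = 10.

10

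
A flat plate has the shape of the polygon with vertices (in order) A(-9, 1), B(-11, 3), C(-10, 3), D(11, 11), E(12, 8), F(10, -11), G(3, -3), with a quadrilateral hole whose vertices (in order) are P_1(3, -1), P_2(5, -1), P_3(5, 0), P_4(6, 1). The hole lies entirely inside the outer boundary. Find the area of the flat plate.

Outer boundary:
Σ = (-16) + (-3) + (-143) + (-44) + (-212) + (3) + (-24) = -439
Area = |Σ|/2 = 219.5.
Hole:
Σ = (2) + (5) + (5) + (-9) = 3
Area = |Σ|/2 = 1.5.
Net area = 219.5 − 1.5 = 218.

218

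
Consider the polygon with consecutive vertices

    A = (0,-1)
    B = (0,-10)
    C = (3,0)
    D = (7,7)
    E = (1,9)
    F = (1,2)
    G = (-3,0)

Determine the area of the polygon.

54.5

Σ = (0) + (30) + (21) + (56) + (-7) + (6) + (3) = 109
Area = |Σ|/2 = 54.5.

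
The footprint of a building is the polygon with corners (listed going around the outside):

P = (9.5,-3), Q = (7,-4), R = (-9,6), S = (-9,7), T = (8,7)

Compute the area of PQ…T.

114.75

Σ = (-17) + (6) + (-9) + (-119) + (-90.5) = -229.5
Area = |Σ|/2 = 114.75.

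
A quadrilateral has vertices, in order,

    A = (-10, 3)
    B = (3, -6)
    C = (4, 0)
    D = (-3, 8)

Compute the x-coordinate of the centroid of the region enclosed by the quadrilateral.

-180/89

Apply the shoelace (surveyor's) formula. First the cross-terms c_i = x_i·y_{i+1} − x_{i+1}·y_i:
  51, 24, 32, 71  ⇒  2A = 178, A = 89.
Then Σ (x_i + x_{i+1})·c_i = -1080, so x̄ = -1080 / (6·89) = -180/89.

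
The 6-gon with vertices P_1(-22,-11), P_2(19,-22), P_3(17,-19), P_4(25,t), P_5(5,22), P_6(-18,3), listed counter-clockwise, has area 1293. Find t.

Write out the shoelace sum; only the two edges meeting at P_4 involve t:
2·Area = [(17·t − 25·(-19)) + (25·22 − 5·t)] + 1381
       = 12·t + 2406 = 2586
⇒ t = 15.

15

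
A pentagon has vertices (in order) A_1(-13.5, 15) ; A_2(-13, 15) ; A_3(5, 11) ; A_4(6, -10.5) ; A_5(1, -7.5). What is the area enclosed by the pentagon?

232.375

Cross-terms: -7.5, -218, -118.5, -34.5, -86.25  ⇒  Σ = -464.75
Area = |Σ|/2 = 232.375.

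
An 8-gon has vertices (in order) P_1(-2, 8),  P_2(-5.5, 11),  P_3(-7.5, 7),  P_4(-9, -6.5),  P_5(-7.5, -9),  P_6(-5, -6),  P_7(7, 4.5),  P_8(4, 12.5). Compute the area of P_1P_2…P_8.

Apply the shoelace (surveyor's) formula: 2A = Σ (x_i·y_{i+1} − x_{i+1}·y_i), indices taken mod 8.
Cross-terms: 22, 44, 111.75, 32.25, 0, 19.5, 69.5, 57  ⇒  Σ = 356
Area = |Σ|/2 = 178.

178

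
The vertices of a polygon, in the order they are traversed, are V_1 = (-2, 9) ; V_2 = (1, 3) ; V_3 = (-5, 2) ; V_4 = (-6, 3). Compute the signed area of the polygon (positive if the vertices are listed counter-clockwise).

-24.5

Σ = (-15) + (17) + (-3) + (-48) = -49
Signed area = Σ/2 = -24.5 (negative ⇒ clockwise traversal).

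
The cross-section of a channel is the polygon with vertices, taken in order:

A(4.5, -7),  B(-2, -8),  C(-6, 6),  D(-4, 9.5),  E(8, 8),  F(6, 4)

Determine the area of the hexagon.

163.5

Σ = (-50) + (-60) + (-33) + (-108) + (-16) + (-60) = -327
Area = |Σ|/2 = 163.5.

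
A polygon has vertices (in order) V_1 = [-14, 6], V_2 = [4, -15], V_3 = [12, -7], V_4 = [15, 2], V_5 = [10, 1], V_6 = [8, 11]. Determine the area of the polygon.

Apply Gauss's area formula: 2A = Σ (x_i·y_{i+1} − x_{i+1}·y_i), indices taken mod 6.
V_1→V_2: (-14)(-15) − (4)(6) = 186
V_2→V_3: (4)(-7) − (12)(-15) = 152
V_3→V_4: (12)(2) − (15)(-7) = 129
V_4→V_5: (15)(1) − (10)(2) = -5
V_5→V_6: (10)(11) − (8)(1) = 102
V_6→V_1: (8)(6) − (-14)(11) = 202
Σ = 766
Area = |Σ|/2 = 383.

383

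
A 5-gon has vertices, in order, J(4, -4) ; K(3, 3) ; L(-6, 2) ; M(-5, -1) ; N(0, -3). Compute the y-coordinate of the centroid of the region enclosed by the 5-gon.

Apply the shoelace formula. First the cross-terms c_i = x_i·y_{i+1} − x_{i+1}·y_i:
  24, 24, 16, 15, 12  ⇒  2A = 91, A = 45.5.
Then Σ (y_i + y_{i+1})·c_i = -32, so ȳ = -32 / (6·45.5) = -32/273.

-32/273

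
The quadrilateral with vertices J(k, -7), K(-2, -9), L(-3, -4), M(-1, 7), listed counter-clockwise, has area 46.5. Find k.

Write out the shoelace sum; only the two edges meeting at J involve k:
2·Area = [((-1)·(-7) − k·7) + (k·(-9) − (-2)·(-7))] + -44
       = -16·k + -51 = 93
⇒ k = -9.

-9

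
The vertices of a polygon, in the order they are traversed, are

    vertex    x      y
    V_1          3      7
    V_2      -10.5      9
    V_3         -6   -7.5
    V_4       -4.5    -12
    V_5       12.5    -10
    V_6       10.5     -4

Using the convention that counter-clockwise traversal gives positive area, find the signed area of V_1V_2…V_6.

Apply the shoelace (surveyor's) formula: 2A = Σ (x_i·y_{i+1} − x_{i+1}·y_i), indices taken mod 6.
Σ = (100.5) + (132.75) + (38.25) + (195) + (55) + (85.5) = 607
Signed area = Σ/2 = 303.5 (positive ⇒ counter-clockwise traversal).

303.5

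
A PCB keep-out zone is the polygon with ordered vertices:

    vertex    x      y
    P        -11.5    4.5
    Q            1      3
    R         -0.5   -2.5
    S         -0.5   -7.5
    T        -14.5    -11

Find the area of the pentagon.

Apply the shoelace formula: 2A = Σ (x_i·y_{i+1} − x_{i+1}·y_i), indices taken mod 5.
Σ = (-39) + (-1) + (2.5) + (-103.25) + (-191.75) = -332.5
Area = |Σ|/2 = 166.25.

166.25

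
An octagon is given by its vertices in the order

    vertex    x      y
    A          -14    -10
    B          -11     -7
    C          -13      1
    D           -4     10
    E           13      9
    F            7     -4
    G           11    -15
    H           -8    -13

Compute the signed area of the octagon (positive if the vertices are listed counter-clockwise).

-473.5

Cross-terms: -12, -102, -126, -166, -115, -61, -263, -102  ⇒  Σ = -947
Signed area = Σ/2 = -473.5 (negative ⇒ clockwise traversal).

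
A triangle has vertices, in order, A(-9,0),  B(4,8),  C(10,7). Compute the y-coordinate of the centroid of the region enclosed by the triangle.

5

Apply the surveyor's formula. First the cross-terms c_i = x_i·y_{i+1} − x_{i+1}·y_i:
  -72, -52, 63  ⇒  2A = -61, A = -30.5.
Then Σ (y_i + y_{i+1})·c_i = -915, so ȳ = -915 / (6·(-30.5)) = 5.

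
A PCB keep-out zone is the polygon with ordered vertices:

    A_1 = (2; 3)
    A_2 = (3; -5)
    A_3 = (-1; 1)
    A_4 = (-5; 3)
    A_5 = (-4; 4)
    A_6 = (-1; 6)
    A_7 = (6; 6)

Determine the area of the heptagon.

Apply the surveyor's formula: 2A = Σ (x_i·y_{i+1} − x_{i+1}·y_i), indices taken mod 7.
Σ = (-19) + (-2) + (2) + (-8) + (-20) + (-42) + (6) = -83
Area = |Σ|/2 = 41.5.

41.5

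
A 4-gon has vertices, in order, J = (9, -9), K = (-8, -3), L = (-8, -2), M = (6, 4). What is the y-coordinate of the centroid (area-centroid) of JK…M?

-78/31

Apply the surveyor's formula. First the cross-terms c_i = x_i·y_{i+1} − x_{i+1}·y_i:
  -99, -8, -20, -90  ⇒  2A = -217, A = -108.5.
Then Σ (y_i + y_{i+1})·c_i = 1638, so ȳ = 1638 / (6·(-108.5)) = -78/31.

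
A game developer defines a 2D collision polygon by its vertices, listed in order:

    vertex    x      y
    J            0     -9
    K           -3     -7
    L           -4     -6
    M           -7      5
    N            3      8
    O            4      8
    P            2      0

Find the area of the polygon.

Apply the shoelace (surveyor's) formula: 2A = Σ (x_i·y_{i+1} − x_{i+1}·y_i), indices taken mod 7.
Σ = (-27) + (-10) + (-62) + (-71) + (-8) + (-16) + (-18) = -212
Area = |Σ|/2 = 106.

106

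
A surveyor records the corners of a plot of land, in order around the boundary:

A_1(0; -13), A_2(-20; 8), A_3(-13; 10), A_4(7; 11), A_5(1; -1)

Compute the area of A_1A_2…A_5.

300

Cross-terms: -260, -96, -213, -18, -13  ⇒  Σ = -600
Area = |Σ|/2 = 300.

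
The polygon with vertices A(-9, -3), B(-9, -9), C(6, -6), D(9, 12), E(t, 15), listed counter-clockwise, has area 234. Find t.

Write out the shoelace sum; only the two edges meeting at E involve t:
2·Area = [(9·15 − t·12) + (t·(-3) − (-9)·15)] + 288
       = -15·t + 558 = 468
⇒ t = 6.

6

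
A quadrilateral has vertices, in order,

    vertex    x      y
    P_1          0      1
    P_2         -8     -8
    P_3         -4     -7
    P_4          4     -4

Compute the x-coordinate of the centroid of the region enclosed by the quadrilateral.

-1.4

Apply the shoelace (surveyor's) formula. First the cross-terms c_i = x_i·y_{i+1} − x_{i+1}·y_i:
  8, 24, 44, 4  ⇒  2A = 80, A = 40.
Then Σ (x_i + x_{i+1})·c_i = -336, so x̄ = -336 / (6·40) = -1.4.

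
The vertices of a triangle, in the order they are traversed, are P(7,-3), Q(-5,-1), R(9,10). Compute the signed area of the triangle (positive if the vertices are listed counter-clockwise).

-80

Apply the shoelace (surveyor's) formula: 2A = Σ (x_i·y_{i+1} − x_{i+1}·y_i), indices taken mod 3.
P→Q: (7)(-1) − (-5)(-3) = -22
Q→R: (-5)(10) − (9)(-1) = -41
R→P: (9)(-3) − (7)(10) = -97
Σ = -160
Signed area = Σ/2 = -80 (negative ⇒ clockwise traversal).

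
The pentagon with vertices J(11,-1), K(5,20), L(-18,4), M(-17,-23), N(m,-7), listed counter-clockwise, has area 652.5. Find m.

1

Write out the shoelace sum; only the two edges meeting at N involve m:
2·Area = [((-17)·(-7) − m·(-23)) + (m·(-1) − 11·(-7))] + 1087
       = 22·m + 1283 = 1305
⇒ m = 1.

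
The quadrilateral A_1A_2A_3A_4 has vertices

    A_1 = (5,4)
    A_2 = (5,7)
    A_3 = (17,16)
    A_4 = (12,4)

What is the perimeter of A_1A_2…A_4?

|A_1A_2| = √((0)² + (3)²) = √9 = 3
|A_2A_3| = √((12)² + (9)²) = √225 = 15
|A_3A_4| = √((-5)² + (-12)²) = √169 = 13
|A_4A_1| = √((-7)² + (0)²) = √49 = 7
Perimeter = 3 + 15 + 13 + 7 = 38.

38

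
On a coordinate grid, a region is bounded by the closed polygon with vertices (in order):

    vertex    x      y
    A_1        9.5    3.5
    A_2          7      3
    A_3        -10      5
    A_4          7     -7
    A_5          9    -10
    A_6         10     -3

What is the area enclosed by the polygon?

Apply the surveyor's formula: 2A = Σ (x_i·y_{i+1} − x_{i+1}·y_i), indices taken mod 6.
A_1→A_2: (9.5)(3) − (7)(3.5) = 4
A_2→A_3: (7)(5) − (-10)(3) = 65
A_3→A_4: (-10)(-7) − (7)(5) = 35
A_4→A_5: (7)(-10) − (9)(-7) = -7
A_5→A_6: (9)(-3) − (10)(-10) = 73
A_6→A_1: (10)(3.5) − (9.5)(-3) = 63.5
Σ = 233.5
Area = |Σ|/2 = 116.75.

116.75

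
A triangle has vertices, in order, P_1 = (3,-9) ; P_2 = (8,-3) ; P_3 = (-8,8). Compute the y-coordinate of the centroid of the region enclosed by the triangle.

Apply Gauss's area formula. First the cross-terms c_i = x_i·y_{i+1} − x_{i+1}·y_i:
  63, 40, 48  ⇒  2A = 151, A = 75.5.
Then Σ (y_i + y_{i+1})·c_i = -604, so ȳ = -604 / (6·75.5) = -4/3.

-4/3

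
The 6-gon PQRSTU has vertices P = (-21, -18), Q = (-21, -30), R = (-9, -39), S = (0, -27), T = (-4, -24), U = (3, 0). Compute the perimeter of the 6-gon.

102

|PQ| = √((0)² + (-12)²) = √144 = 12
|QR| = √((12)² + (-9)²) = √225 = 15
|RS| = √((9)² + (12)²) = √225 = 15
|ST| = √((-4)² + (3)²) = √25 = 5
|TU| = √((7)² + (24)²) = √625 = 25
|UP| = √((-24)² + (-18)²) = √900 = 30
Perimeter = 12 + 15 + 15 + 5 + 25 + 30 = 102.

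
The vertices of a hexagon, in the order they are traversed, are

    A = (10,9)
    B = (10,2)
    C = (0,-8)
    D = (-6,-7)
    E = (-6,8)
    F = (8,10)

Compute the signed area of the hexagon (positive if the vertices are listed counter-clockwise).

-220

Apply the surveyor's formula: 2A = Σ (x_i·y_{i+1} − x_{i+1}·y_i), indices taken mod 6.
Cross-terms: -70, -80, -48, -90, -124, -28  ⇒  Σ = -440
Signed area = Σ/2 = -220 (negative ⇒ clockwise traversal).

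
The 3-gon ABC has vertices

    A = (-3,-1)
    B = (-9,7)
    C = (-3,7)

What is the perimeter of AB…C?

24

|AB| = √((-6)² + (8)²) = √100 = 10
|BC| = √((6)² + (0)²) = √36 = 6
|CA| = √((0)² + (-8)²) = √64 = 8
Perimeter = 10 + 6 + 8 = 24.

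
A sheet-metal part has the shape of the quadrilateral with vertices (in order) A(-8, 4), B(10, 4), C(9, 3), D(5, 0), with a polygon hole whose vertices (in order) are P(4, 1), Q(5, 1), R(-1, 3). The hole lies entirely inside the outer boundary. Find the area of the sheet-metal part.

35.5

Outer boundary:
Σ = (-72) + (-6) + (-15) + (20) = -73
Area = |Σ|/2 = 36.5.
Hole:
Apply the shoelace (surveyor's) formula: 2A = Σ (x_i·y_{i+1} − x_{i+1}·y_i), indices taken mod 3.
Cross-terms: -1, 16, -13  ⇒  Σ = 2
Area = |Σ|/2 = 1.
Net area = 36.5 − 1 = 35.5.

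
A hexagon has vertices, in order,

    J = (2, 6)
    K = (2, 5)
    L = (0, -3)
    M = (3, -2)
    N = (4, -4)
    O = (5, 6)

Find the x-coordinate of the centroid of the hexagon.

167/59

Apply the shoelace formula. First the cross-terms c_i = x_i·y_{i+1} − x_{i+1}·y_i:
  -2, -6, 9, -4, 44, 18  ⇒  2A = 59, A = 29.5.
Then Σ (x_i + x_{i+1})·c_i = 501, so x̄ = 501 / (6·29.5) = 167/59.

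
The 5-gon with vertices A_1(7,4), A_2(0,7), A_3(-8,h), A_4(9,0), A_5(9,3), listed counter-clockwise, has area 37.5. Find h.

The doubled signed area Σ (x_i y_{i+1} − x_{i+1} y_i) is linear in h.
With h=0 it equals 147; the coefficient of h is -9 (from the two edges through A_3).
So -9·h + 147 = 2·37.5 = 75 ⇒ h = 8.

8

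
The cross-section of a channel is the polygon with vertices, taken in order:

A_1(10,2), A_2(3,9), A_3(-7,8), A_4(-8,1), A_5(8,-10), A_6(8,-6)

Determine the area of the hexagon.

Apply the shoelace formula: 2A = Σ (x_i·y_{i+1} − x_{i+1}·y_i), indices taken mod 6.
Σ = (84) + (87) + (57) + (72) + (32) + (76) = 408
Area = |Σ|/2 = 204.

204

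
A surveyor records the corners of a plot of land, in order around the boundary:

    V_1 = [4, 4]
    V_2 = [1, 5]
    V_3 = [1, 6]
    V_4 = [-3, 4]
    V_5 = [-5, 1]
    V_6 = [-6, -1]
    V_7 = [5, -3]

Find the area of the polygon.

61

Apply the shoelace (surveyor's) formula: 2A = Σ (x_i·y_{i+1} − x_{i+1}·y_i), indices taken mod 7.
Σ = (16) + (1) + (22) + (17) + (11) + (23) + (32) = 122
Area = |Σ|/2 = 61.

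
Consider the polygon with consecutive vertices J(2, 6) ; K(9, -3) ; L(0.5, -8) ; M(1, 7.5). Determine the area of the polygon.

63.875

Apply Gauss's area formula: 2A = Σ (x_i·y_{i+1} − x_{i+1}·y_i), indices taken mod 4.
Σ = (-60) + (-70.5) + (11.75) + (-9) = -127.75
Area = |Σ|/2 = 63.875.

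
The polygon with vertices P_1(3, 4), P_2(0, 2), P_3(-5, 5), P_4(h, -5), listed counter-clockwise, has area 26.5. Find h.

3

Write out the shoelace sum; only the two edges meeting at P_4 involve h:
2·Area = [((-5)·(-5) − h·5) + (h·4 − 3·(-5))] + 16
       = -1·h + 56 = 53
⇒ h = 3.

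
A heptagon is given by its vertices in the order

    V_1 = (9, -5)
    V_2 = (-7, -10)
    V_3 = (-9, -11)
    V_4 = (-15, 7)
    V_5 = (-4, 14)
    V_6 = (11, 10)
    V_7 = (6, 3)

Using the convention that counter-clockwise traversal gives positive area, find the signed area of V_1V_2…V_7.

-413

Apply the shoelace formula: 2A = Σ (x_i·y_{i+1} − x_{i+1}·y_i), indices taken mod 7.
Σ = (-125) + (-13) + (-228) + (-182) + (-194) + (-27) + (-57) = -826
Signed area = Σ/2 = -413 (negative ⇒ clockwise traversal).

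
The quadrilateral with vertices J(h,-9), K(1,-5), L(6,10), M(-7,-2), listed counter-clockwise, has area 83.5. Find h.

1

Write out the shoelace sum; only the two edges meeting at J involve h:
2·Area = [((-7)·(-9) − h·(-2)) + (h·(-5) − 1·(-9))] + 98
       = -3·h + 170 = 167
⇒ h = 1.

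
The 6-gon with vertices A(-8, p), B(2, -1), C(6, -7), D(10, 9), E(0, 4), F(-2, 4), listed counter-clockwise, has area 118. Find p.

Write out the shoelace sum; only the two edges meeting at A involve p:
2·Area = [((-2)·p − (-8)·4) + ((-8)·(-1) − 2·p)] + 164
       = -4·p + 204 = 236
⇒ p = -8.

-8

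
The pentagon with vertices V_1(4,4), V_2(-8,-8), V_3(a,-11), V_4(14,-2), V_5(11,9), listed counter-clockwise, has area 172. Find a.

Write out the shoelace sum; only the two edges meeting at V_3 involve a:
2·Area = [((-8)·(-11) − a·(-8)) + (a·(-2) − 14·(-11))] + 156
       = 6·a + 398 = 344
⇒ a = -9.

-9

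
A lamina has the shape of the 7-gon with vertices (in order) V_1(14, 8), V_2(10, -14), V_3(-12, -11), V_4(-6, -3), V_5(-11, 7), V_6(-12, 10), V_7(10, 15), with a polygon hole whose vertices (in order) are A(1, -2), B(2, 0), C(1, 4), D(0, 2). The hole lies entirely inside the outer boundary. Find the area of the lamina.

Outer boundary:
Apply Gauss's area formula: 2A = Σ (x_i·y_{i+1} − x_{i+1}·y_i), indices taken mod 7.
Cross-terms: -276, -278, -30, -75, -26, -280, -130  ⇒  Σ = -1095
Area = |Σ|/2 = 547.5.
Hole:
Apply Gauss's area formula: 2A = Σ (x_i·y_{i+1} − x_{i+1}·y_i), indices taken mod 4.
Cross-terms: 4, 8, 2, -2  ⇒  Σ = 12
Area = |Σ|/2 = 6.
Net area = 547.5 − 6 = 541.5.

541.5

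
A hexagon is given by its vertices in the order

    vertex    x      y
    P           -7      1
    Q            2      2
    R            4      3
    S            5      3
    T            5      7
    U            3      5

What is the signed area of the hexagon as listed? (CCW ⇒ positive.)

Σ = (-16) + (-2) + (-3) + (20) + (4) + (38) = 41
Signed area = Σ/2 = 20.5 (positive ⇒ counter-clockwise traversal).

20.5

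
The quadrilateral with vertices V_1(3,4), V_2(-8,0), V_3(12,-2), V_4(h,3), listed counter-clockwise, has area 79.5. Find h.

14

Write out the shoelace sum; only the two edges meeting at V_4 involve h:
2·Area = [(12·3 − h·(-2)) + (h·4 − 3·3)] + 48
       = 6·h + 75 = 159
⇒ h = 14.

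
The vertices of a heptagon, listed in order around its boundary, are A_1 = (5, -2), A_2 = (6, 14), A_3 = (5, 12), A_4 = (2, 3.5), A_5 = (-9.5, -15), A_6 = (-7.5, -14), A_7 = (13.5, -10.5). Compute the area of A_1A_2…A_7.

197.25

Σ = (82) + (2) + (-6.5) + (3.25) + (20.5) + (267.75) + (25.5) = 394.5
Area = |Σ|/2 = 197.25.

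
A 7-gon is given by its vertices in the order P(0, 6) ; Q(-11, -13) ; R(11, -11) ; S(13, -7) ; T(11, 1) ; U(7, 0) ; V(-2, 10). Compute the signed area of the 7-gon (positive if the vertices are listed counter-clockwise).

268.5

Apply the surveyor's formula: 2A = Σ (x_i·y_{i+1} − x_{i+1}·y_i), indices taken mod 7.
Σ = (66) + (264) + (66) + (90) + (-7) + (70) + (-12) = 537
Signed area = Σ/2 = 268.5 (positive ⇒ counter-clockwise traversal).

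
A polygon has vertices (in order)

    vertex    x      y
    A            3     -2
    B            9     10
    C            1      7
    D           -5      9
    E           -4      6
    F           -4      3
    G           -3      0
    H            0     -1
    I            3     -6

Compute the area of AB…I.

95

Cross-terms: 48, 53, 44, 6, 12, 9, 3, 3, 12  ⇒  Σ = 190
Area = |Σ|/2 = 95.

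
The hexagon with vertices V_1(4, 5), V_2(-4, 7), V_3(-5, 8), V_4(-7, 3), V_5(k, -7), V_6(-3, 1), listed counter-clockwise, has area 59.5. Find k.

-9

The doubled signed area Σ (x_i y_{i+1} − x_{i+1} y_i) is linear in k.
With k=0 it equals 101; the coefficient of k is -2 (from the two edges through V_5).
So -2·k + 101 = 2·59.5 = 119 ⇒ k = -9.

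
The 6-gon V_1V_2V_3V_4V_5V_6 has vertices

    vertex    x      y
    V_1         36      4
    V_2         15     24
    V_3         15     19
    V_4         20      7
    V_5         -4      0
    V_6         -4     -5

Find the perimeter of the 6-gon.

|V_1V_2| = √((-21)² + (20)²) = √841 = 29
|V_2V_3| = √((0)² + (-5)²) = √25 = 5
|V_3V_4| = √((5)² + (-12)²) = √169 = 13
|V_4V_5| = √((-24)² + (-7)²) = √625 = 25
|V_5V_6| = √((0)² + (-5)²) = √25 = 5
|V_6V_1| = √((40)² + (9)²) = √1681 = 41
Perimeter = 29 + 5 + 13 + 25 + 5 + 41 = 118.

118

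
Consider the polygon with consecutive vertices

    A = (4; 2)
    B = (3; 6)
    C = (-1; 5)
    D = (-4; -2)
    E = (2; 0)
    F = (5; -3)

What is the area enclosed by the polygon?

40.5

Apply the shoelace formula: 2A = Σ (x_i·y_{i+1} − x_{i+1}·y_i), indices taken mod 6.
Σ = (18) + (21) + (22) + (4) + (-6) + (22) = 81
Area = |Σ|/2 = 40.5.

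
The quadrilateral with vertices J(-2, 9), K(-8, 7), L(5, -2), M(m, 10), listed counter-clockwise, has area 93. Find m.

7

Write out the shoelace sum; only the two edges meeting at M involve m:
2·Area = [(5·10 − m·(-2)) + (m·9 − (-2)·10)] + 39
       = 11·m + 109 = 186
⇒ m = 7.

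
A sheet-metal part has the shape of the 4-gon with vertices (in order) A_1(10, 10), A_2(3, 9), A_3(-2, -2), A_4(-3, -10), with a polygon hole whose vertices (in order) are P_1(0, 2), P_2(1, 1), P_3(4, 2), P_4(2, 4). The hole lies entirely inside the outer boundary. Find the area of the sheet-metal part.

Outer boundary:
Cross-terms: 60, 12, 14, 70  ⇒  Σ = 156
Area = |Σ|/2 = 78.
Hole:
Apply Gauss's area formula: 2A = Σ (x_i·y_{i+1} − x_{i+1}·y_i), indices taken mod 4.
Cross-terms: -2, -2, 12, 4  ⇒  Σ = 12
Area = |Σ|/2 = 6.
Net area = 78 − 6 = 72.

72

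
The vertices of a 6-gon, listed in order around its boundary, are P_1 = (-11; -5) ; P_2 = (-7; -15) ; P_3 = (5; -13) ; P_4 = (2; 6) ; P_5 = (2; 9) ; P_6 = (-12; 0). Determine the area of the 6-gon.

Σ = (130) + (166) + (56) + (6) + (108) + (60) = 526
Area = |Σ|/2 = 263.

263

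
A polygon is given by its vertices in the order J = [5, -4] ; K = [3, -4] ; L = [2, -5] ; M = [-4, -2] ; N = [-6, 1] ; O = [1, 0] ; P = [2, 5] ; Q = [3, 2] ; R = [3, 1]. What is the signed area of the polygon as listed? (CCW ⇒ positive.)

-41

Σ = (-8) + (-7) + (-24) + (-16) + (-1) + (5) + (-11) + (-3) + (-17) = -82
Signed area = Σ/2 = -41 (negative ⇒ clockwise traversal).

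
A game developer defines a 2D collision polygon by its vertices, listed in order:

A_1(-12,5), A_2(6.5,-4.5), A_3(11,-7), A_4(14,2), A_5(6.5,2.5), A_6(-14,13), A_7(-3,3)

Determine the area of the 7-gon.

152.5

Apply the shoelace (surveyor's) formula: 2A = Σ (x_i·y_{i+1} − x_{i+1}·y_i), indices taken mod 7.
A_1→A_2: (-12)(-4.5) − (6.5)(5) = 21.5
A_2→A_3: (6.5)(-7) − (11)(-4.5) = 4
A_3→A_4: (11)(2) − (14)(-7) = 120
A_4→A_5: (14)(2.5) − (6.5)(2) = 22
A_5→A_6: (6.5)(13) − (-14)(2.5) = 119.5
A_6→A_7: (-14)(3) − (-3)(13) = -3
A_7→A_1: (-3)(5) − (-12)(3) = 21
Σ = 305
Area = |Σ|/2 = 152.5.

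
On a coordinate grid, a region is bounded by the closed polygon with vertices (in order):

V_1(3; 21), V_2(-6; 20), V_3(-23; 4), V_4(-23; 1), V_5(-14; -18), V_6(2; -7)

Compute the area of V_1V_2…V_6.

Apply the shoelace formula: 2A = Σ (x_i·y_{i+1} − x_{i+1}·y_i), indices taken mod 6.
V_1→V_2: (3)(20) − (-6)(21) = 186
V_2→V_3: (-6)(4) − (-23)(20) = 436
V_3→V_4: (-23)(1) − (-23)(4) = 69
V_4→V_5: (-23)(-18) − (-14)(1) = 428
V_5→V_6: (-14)(-7) − (2)(-18) = 134
V_6→V_1: (2)(21) − (3)(-7) = 63
Σ = 1316
Area = |Σ|/2 = 658.

658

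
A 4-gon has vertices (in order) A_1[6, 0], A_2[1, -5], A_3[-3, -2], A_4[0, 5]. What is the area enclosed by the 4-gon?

46

Apply the surveyor's formula: 2A = Σ (x_i·y_{i+1} − x_{i+1}·y_i), indices taken mod 4.
Σ = (-30) + (-17) + (-15) + (-30) = -92
Area = |Σ|/2 = 46.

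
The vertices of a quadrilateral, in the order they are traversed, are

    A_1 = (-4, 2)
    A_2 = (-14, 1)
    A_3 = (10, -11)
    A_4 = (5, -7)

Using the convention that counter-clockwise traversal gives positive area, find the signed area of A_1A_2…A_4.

67.5

Apply Gauss's area formula: 2A = Σ (x_i·y_{i+1} − x_{i+1}·y_i), indices taken mod 4.
Σ = (24) + (144) + (-15) + (-18) = 135
Signed area = Σ/2 = 67.5 (positive ⇒ counter-clockwise traversal).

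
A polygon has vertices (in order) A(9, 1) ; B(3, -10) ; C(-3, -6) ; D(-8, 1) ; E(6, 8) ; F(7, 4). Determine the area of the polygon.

161.5

Cross-terms: -93, -48, -51, -70, -32, -29  ⇒  Σ = -323
Area = |Σ|/2 = 161.5.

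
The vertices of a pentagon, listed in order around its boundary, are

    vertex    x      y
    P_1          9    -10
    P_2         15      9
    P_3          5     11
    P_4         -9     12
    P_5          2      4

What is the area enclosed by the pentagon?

Apply the shoelace (surveyor's) formula: 2A = Σ (x_i·y_{i+1} − x_{i+1}·y_i), indices taken mod 5.
P_1→P_2: (9)(9) − (15)(-10) = 231
P_2→P_3: (15)(11) − (5)(9) = 120
P_3→P_4: (5)(12) − (-9)(11) = 159
P_4→P_5: (-9)(4) − (2)(12) = -60
P_5→P_1: (2)(-10) − (9)(4) = -56
Σ = 394
Area = |Σ|/2 = 197.

197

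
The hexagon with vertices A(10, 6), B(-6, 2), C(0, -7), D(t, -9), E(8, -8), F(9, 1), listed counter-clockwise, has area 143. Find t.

8

Write out the shoelace sum; only the two edges meeting at D involve t:
2·Area = [(0·(-9) − t·(-7)) + (t·(-8) − 8·(-9))] + 222
       = -1·t + 294 = 286
⇒ t = 8.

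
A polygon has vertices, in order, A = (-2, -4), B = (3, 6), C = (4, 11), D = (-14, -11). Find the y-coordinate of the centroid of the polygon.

Apply the surveyor's formula. First the cross-terms c_i = x_i·y_{i+1} − x_{i+1}·y_i:
  0, 9, 110, 34  ⇒  2A = 153, A = 76.5.
Then Σ (y_i + y_{i+1})·c_i = -357, so ȳ = -357 / (6·76.5) = -7/9.

-7/9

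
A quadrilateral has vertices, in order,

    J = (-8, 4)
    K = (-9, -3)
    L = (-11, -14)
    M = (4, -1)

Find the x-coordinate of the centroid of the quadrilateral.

Apply the shoelace formula. First the cross-terms c_i = x_i·y_{i+1} − x_{i+1}·y_i:
  60, 93, 67, 8  ⇒  2A = 228, A = 114.
Then Σ (x_i + x_{i+1})·c_i = -3381, so x̄ = -3381 / (6·114) = -1127/228.

-1127/228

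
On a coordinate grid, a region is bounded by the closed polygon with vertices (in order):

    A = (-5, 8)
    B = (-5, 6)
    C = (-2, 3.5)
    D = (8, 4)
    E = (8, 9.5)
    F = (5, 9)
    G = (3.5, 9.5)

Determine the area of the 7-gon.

64.25

Cross-terms: 10, -5.5, -36, 44, 24.5, 16, 75.5  ⇒  Σ = 128.5
Area = |Σ|/2 = 64.25.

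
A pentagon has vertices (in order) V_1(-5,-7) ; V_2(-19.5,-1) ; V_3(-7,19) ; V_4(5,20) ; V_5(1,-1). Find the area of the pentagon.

Apply the surveyor's formula: 2A = Σ (x_i·y_{i+1} − x_{i+1}·y_i), indices taken mod 5.
Σ = (-131.5) + (-377.5) + (-235) + (-25) + (-12) = -781
Area = |Σ|/2 = 390.5.

390.5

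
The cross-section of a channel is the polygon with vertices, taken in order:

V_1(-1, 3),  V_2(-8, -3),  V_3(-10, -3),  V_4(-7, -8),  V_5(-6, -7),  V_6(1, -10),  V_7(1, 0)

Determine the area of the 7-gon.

Σ = (27) + (-6) + (59) + (1) + (67) + (10) + (3) = 161
Area = |Σ|/2 = 80.5.

80.5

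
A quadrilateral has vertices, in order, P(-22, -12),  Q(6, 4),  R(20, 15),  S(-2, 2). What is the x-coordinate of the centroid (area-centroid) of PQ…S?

4/11

Apply Gauss's area formula. First the cross-terms c_i = x_i·y_{i+1} − x_{i+1}·y_i:
  -16, 10, 70, 68  ⇒  2A = 132, A = 66.
Then Σ (x_i + x_{i+1})·c_i = 144, so x̄ = 144 / (6·66) = 4/11.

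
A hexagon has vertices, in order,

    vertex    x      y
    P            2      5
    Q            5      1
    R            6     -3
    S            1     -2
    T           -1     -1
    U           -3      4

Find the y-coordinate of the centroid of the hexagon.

Apply Gauss's area formula. First the cross-terms c_i = x_i·y_{i+1} − x_{i+1}·y_i:
  -23, -21, -9, -3, -7, -23  ⇒  2A = -86, A = -43.
Then Σ (y_i + y_{i+1})·c_i = -270, so ȳ = -270 / (6·(-43)) = 45/43.

45/43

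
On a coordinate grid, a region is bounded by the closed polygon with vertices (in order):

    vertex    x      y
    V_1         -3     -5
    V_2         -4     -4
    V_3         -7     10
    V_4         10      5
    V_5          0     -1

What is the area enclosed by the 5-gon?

112

Apply the shoelace (surveyor's) formula: 2A = Σ (x_i·y_{i+1} − x_{i+1}·y_i), indices taken mod 5.
Σ = (-8) + (-68) + (-135) + (-10) + (-3) = -224
Area = |Σ|/2 = 112.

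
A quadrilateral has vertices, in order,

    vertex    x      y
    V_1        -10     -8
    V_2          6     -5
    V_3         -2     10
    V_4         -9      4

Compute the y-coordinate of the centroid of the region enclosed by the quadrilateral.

Apply Gauss's area formula. First the cross-terms c_i = x_i·y_{i+1} − x_{i+1}·y_i:
  98, 50, 82, 112  ⇒  2A = 342, A = 171.
Then Σ (y_i + y_{i+1})·c_i = -324, so ȳ = -324 / (6·171) = -6/19.

-6/19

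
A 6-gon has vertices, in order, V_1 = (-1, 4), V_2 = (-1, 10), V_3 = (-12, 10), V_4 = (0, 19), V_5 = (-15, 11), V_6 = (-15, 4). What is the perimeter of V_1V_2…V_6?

70

|V_1V_2| = √((0)² + (6)²) = √36 = 6
|V_2V_3| = √((-11)² + (0)²) = √121 = 11
|V_3V_4| = √((12)² + (9)²) = √225 = 15
|V_4V_5| = √((-15)² + (-8)²) = √289 = 17
|V_5V_6| = √((0)² + (-7)²) = √49 = 7
|V_6V_1| = √((14)² + (0)²) = √196 = 14
Perimeter = 6 + 11 + 15 + 17 + 7 + 14 = 70.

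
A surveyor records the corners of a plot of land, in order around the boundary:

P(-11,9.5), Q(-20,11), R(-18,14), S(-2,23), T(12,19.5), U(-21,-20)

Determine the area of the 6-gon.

482

P→Q: (-11)(11) − (-20)(9.5) = 69
Q→R: (-20)(14) − (-18)(11) = -82
R→S: (-18)(23) − (-2)(14) = -386
S→T: (-2)(19.5) − (12)(23) = -315
T→U: (12)(-20) − (-21)(19.5) = 169.5
U→P: (-21)(9.5) − (-11)(-20) = -419.5
Σ = -964
Area = |Σ|/2 = 482.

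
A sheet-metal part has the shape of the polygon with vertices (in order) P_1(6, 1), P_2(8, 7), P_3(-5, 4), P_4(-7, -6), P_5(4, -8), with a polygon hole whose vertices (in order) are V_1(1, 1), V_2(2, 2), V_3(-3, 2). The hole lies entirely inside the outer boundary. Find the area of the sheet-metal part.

Outer boundary:
Apply Gauss's area formula: 2A = Σ (x_i·y_{i+1} − x_{i+1}·y_i), indices taken mod 5.
Cross-terms: 34, 67, 58, 80, 52  ⇒  Σ = 291
Area = |Σ|/2 = 145.5.
Hole:
Apply the surveyor's formula: 2A = Σ (x_i·y_{i+1} − x_{i+1}·y_i), indices taken mod 3.
Σ = (0) + (10) + (-5) = 5
Area = |Σ|/2 = 2.5.
Net area = 145.5 − 2.5 = 143.

143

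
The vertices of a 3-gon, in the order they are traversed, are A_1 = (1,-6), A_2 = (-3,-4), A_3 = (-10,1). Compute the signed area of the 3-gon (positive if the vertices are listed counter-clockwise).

A_1→A_2: (1)(-4) − (-3)(-6) = -22
A_2→A_3: (-3)(1) − (-10)(-4) = -43
A_3→A_1: (-10)(-6) − (1)(1) = 59
Σ = -6
Signed area = Σ/2 = -3 (negative ⇒ clockwise traversal).

-3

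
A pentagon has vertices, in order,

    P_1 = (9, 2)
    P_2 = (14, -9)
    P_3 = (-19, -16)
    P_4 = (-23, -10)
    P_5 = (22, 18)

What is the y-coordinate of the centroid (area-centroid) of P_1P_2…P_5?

-811/213

Apply the shoelace (surveyor's) formula. First the cross-terms c_i = x_i·y_{i+1} − x_{i+1}·y_i:
  -109, -395, -178, -194, -118  ⇒  2A = -994, A = -497.
Then Σ (y_i + y_{i+1})·c_i = 11354, so ȳ = 11354 / (6·(-497)) = -811/213.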